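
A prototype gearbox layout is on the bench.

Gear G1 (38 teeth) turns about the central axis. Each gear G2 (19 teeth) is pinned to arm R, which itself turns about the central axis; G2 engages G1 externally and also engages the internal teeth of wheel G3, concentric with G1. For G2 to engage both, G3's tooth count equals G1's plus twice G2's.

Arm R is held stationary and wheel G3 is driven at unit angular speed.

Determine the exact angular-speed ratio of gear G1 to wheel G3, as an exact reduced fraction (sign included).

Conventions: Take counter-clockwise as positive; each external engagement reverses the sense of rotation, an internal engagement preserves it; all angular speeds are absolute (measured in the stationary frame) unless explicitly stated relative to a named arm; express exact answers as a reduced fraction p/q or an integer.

-2

class = planetary set [G3 = 38+2·19 = 76; Willis about the carrier]
ring teeth: 38 + 2·19 = 76
38(ω_sun−ω_arm) = −76(ω_ring−ω_arm),  ω_arm = 0, ω_ring = 1
ω_sun = 0 − (76/38)(1−0) = -2
ω_out/ω_in = -2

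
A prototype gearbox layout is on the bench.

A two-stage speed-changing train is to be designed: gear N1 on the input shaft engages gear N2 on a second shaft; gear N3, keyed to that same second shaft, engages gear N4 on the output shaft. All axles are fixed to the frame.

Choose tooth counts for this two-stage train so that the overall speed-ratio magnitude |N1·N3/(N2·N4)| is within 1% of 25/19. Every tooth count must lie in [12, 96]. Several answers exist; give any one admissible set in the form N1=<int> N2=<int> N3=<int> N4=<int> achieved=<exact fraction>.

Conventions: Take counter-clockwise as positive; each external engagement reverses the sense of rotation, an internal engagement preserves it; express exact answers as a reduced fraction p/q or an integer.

topology: fixed-axis compound train — 2 stages, target 25/19
target = 25/19 in lowest terms: an exact hit needs N1·N3 = k·25 and N2·N4 = k·19 for one integer k, every count in [12, 96]; additionally prefer no 1:1 stage (N1 ≠ N2, N3 ≠ N4)
k = 1…11: no 1:1-free in-range split of k·25 and k·19 into factor pairs; take k = 12
k = 12: N1·N3 = 300 = 12·25, N2·N4 = 228 = 19·12
achieved = 12·25/(19·12) = 25/19; |achieved − target| = 0 ≤ 1/76 ✓

N1=12 N2=19 N3=25 N4=12 achieved=25/19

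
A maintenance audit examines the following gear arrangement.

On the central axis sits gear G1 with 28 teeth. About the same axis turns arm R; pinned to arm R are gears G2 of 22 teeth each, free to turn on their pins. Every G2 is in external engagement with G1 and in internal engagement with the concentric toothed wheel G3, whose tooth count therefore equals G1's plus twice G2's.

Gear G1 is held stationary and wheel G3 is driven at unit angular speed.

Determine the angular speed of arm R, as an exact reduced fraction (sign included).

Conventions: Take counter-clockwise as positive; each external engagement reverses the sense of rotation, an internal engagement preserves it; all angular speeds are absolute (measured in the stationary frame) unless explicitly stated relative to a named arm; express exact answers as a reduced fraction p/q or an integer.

18/25

recognized (axles ride arm R): planetary set, 28/22/72 teeth
ring teeth: 28 + 2·22 = 72
28(ω_sun−ω_arm) = −72(ω_ring−ω_arm),  ω_sun = 0, ω_ring = 1
28(0−ω_arm) = −72(1−ω_arm)  ⇒  100·ω_arm = 72  ⇒  ω_arm = 18/25
exact speed ratio = 18/25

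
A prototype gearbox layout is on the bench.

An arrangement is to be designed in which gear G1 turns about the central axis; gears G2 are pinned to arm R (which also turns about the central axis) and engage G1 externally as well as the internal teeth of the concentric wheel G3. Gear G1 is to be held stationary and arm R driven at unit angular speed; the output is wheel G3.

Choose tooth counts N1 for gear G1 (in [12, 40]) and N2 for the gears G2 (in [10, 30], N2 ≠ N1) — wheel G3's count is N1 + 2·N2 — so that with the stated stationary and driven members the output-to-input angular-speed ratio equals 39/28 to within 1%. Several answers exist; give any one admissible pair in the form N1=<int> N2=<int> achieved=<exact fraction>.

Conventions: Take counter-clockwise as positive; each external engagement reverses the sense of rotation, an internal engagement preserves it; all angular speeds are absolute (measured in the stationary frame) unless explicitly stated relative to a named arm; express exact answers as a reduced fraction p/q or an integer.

N1=22 N2=17 achieved=39/28

planetary set to be sized for 39/28 (Willis relation)
Willis with ω_sun = 0: ω_ring/ω_arm = (N1+N3)/N3; set equal to 39/28  ⇒  N3/N1 = 1/(39/28 − 1) = 28/11
N3 = N1 + 2·N2  ⇒  N2/N1 = (N3/N1 − 1)/2 = (28/11 − 1)/2 = 17/22
smallest multiple with N1 ≥ 12 and N2 ≥ 10: k = 1  ⇒  N1 = 1·22 = 22, N2 = 1·17 = 17 (N1 ≤ 40, N2 ≤ 30, N2 ≠ N1 ✓), N3 = 22 + 2·17 = 56
check: (N1+N3)/N3 with N1 = 22, N3 = 56 gives 39/28; |achieved − target| = 0 ≤ 39/2800 ✓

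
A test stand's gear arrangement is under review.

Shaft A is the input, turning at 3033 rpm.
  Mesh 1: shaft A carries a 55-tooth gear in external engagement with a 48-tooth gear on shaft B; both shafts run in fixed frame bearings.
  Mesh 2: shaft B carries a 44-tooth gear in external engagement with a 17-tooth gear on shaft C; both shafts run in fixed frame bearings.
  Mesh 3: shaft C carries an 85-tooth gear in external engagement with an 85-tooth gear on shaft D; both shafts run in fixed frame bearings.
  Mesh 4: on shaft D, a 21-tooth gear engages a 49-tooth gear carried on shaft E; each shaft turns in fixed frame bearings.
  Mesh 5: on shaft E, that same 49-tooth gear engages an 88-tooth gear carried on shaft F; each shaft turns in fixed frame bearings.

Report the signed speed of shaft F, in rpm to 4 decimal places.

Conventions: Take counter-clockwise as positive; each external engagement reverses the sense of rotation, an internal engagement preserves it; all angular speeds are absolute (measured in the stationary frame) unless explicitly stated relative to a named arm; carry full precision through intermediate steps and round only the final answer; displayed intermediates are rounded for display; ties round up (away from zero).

-2146.5165 rpm

class = fixed-axis compound train [5 meshes; 5 ratios multiply, 5 sense flips]
mesh 1 [55T→48T]: ω = 3033.0000×55/48 = 3475.3125 rpm, sense flips to −
mesh 2 [44T→17T]: ω = 3475.3125×44/17 = 8994.9265 rpm, sense flips to +
mesh 3 [85T→85T]: ω = 8994.9265×85/85 = 8994.9265 rpm, sense flips to −
mesh 4 [21T→49T]: ω = 8994.9265×21/49 = 3854.9685 rpm, sense flips to +
mesh 5 [49T→88T]: ω = 3854.9685×49/88 = 2146.5165 rpm, sense flips to −
signed output speed = -2146.5165 rpm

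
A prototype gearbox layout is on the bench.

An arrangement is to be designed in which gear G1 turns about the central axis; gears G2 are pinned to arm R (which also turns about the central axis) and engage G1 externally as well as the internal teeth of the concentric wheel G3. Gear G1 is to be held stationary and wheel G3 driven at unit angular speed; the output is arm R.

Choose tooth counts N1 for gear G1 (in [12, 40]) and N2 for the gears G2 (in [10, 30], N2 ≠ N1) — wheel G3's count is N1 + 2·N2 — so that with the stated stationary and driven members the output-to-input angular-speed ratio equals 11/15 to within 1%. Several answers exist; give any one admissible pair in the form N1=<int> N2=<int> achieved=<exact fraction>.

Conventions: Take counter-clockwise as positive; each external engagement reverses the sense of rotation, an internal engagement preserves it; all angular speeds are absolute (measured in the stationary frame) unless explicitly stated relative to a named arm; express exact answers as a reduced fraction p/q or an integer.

N1=16 N2=14 achieved=11/15

design class (target 11/15): planetary set
Willis with ω_sun = 0: ω_arm/ω_ring = N3/(N1+N3); set equal to 11/15  ⇒  N3/N1 = (11/15)/(1 − 11/15) = 11/4
N3 = N1 + 2·N2  ⇒  N2/N1 = (N3/N1 − 1)/2 = (11/4 − 1)/2 = 7/8
smallest multiple with N1 ≥ 12 and N2 ≥ 10: k = 2  ⇒  N1 = 2·8 = 16, N2 = 2·7 = 14 (N1 ≤ 40, N2 ≤ 30, N2 ≠ N1 ✓), N3 = 16 + 2·14 = 44
check: N3/(N1+N3) with N1 = 16, N3 = 44 gives 11/15; |achieved − target| = 0 ≤ 11/1500 ✓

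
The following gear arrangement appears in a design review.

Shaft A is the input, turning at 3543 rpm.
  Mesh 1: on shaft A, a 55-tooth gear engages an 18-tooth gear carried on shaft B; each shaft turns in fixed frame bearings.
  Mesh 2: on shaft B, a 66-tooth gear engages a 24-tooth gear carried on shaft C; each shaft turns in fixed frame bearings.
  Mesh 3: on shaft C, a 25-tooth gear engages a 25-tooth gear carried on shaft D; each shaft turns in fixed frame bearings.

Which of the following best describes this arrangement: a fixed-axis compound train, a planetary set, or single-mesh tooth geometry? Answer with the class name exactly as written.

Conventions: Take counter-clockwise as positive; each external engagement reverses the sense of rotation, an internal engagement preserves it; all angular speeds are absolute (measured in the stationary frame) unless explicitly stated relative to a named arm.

fixed-axis compound train

topology: fixed-axis compound train — 3 meshes, A→D
classification: fixed-axis compound train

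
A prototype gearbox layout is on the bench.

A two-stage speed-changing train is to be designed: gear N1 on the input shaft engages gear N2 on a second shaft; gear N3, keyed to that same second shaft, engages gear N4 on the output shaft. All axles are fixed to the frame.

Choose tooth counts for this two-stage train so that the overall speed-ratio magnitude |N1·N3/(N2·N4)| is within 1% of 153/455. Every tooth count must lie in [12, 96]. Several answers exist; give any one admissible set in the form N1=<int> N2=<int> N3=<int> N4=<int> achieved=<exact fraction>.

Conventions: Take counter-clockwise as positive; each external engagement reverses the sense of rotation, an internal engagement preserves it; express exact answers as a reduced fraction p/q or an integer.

topology: fixed-axis compound train — 2 stages, target 153/455
target = 153/455 in lowest terms: an exact hit needs N1·N3 = k·153 and N2·N4 = k·455 for one integer k, every count in [12, 96]; additionally prefer no 1:1 stage (N1 ≠ N2, N3 ≠ N4)
k = 1: no 1:1-free in-range split of k·153 and k·455 into factor pairs; take k = 2
k = 2: N1·N3 = 306 = 17·18, N2·N4 = 910 = 13·70
achieved = 17·18/(13·70) = 153/455; |achieved − target| = 0 ≤ 153/45500 ✓

N1=17 N2=13 N3=18 N4=70 achieved=153/455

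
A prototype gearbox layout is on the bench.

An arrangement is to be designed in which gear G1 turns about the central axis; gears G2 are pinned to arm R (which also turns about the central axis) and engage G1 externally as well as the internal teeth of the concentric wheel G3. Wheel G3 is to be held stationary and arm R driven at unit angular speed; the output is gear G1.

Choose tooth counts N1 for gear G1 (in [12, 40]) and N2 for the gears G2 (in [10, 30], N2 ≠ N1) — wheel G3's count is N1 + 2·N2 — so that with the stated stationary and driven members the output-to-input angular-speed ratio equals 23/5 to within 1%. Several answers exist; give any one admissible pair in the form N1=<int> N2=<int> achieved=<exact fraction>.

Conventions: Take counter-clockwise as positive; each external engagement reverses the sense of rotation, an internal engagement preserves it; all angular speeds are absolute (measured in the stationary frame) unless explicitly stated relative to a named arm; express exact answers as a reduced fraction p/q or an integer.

N1=20 N2=26 achieved=23/5

class = planetary set [ratio 23/5 wanted; Willis about the carrier]
Willis with ω_ring = 0: ω_sun/ω_arm = (N1+N3)/N1; set equal to 23/5  ⇒  N3/N1 = 23/5 − 1 = 18/5
N3 = N1 + 2·N2  ⇒  N2/N1 = (N3/N1 − 1)/2 = (18/5 − 1)/2 = 13/10
smallest multiple with N1 ≥ 12 and N2 ≥ 10: k = 2  ⇒  N1 = 2·10 = 20, N2 = 2·13 = 26 (N1 ≤ 40, N2 ≤ 30, N2 ≠ N1 ✓), N3 = 20 + 2·26 = 72
check: (N1+N3)/N1 with N1 = 20, N3 = 72 gives 23/5; |achieved − target| = 0 ≤ 23/500 ✓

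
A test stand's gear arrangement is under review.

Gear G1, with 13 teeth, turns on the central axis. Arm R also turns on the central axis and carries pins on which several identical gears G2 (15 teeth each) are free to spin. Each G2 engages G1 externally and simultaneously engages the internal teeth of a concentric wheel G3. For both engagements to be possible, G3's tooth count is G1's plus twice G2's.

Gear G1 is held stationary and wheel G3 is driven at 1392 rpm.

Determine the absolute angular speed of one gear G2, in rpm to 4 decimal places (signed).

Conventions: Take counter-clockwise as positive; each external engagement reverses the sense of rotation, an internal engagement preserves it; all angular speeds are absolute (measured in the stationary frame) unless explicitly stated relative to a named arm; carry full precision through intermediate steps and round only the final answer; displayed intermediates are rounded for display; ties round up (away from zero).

planetary set (13T centre, 15T on arm, 43T internal) — Willis relation
normalise by the input: solve with ω_ring = 1, then scale by 1392 rpm
ring teeth: 13 + 2·15 = 43
13(ω_sun−ω_arm) = −43(ω_ring−ω_arm),  ω_sun = 0, ω_ring = 1
13(0−ω_arm) = −43(1−ω_arm)  ⇒  56·ω_arm = 43  ⇒  ω_arm = 43/56
sun–planet mesh: 13·(0−43/56) = −15·(ω_p−ω_arm)  ⇒  ω_p−ω_arm = 559/840
ω_p = 43/56 + 559/840 = 43/30
scale: ω_p = 43/30 × 1392 rpm = +1995.2000 rpm

+1995.2000 rpm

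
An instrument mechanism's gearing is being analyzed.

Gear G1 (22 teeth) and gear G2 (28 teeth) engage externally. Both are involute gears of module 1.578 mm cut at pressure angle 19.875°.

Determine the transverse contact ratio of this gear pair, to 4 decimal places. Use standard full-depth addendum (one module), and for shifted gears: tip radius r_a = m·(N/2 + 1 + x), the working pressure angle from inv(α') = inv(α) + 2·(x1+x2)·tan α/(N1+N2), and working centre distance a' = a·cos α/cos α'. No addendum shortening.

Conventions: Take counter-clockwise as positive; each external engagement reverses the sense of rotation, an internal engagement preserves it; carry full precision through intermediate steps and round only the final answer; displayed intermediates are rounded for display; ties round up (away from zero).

1.6143

class = single-mesh tooth geometry [involute pair 22T × 28T, m = 1.578]
base radii: r_b1 = 16.324098, r_b2 = 20.776124
tip radii: r_a1 = 18.936000, r_a2 = 23.670000
no profile shift: α' = α, a' = a
action lengths: √(r_a1²−r_b1²) = 9.596662, √(r_a2²−r_b2²) = 11.341144
base pitch p_b = π·m·cos α = 4.662151
CR = (9.596662 + 11.341144 − 39.450000·sin 19.87500°)/4.662151 = 1.614281
contact ratio ≈ 1.6143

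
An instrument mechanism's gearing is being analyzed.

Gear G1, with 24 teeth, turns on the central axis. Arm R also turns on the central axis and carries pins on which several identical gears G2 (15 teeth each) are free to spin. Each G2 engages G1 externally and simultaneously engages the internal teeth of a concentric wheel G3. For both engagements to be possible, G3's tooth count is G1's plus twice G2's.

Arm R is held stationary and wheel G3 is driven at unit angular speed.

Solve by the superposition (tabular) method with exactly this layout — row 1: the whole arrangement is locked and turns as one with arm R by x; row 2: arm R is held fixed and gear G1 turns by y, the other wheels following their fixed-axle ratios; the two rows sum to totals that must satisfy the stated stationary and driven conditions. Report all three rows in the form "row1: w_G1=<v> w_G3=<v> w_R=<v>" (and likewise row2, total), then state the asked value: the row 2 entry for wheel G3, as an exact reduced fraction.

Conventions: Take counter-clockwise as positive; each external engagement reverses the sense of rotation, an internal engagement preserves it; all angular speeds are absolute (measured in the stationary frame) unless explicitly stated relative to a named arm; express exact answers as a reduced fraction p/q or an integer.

class = planetary set [G3 = 24+2·15 = 54; Willis about the carrier]
row 1: whole set turns with the arm by x
row 2 (arm held, sun turns y): ω_ring = −(24/54)·y, ω_arm = 0
boundary: total ω_arm = x = 0 and total ω_ring = x − (24/54)·y = 1  ⇒  y = -9/4, x = 0
row 2 ring = −(24/54)·(-9/4) = 1
totals (row 1 + row 2): sun 0 + (-9/4) = -9/4, ring 0 + 1 = 1, arm 0 + 0 = 0
asked cell (row2, ring) = 1

row1: w_G1=0 w_G3=0 w_R=0
row2: w_G1=-9/4 w_G3=1 w_R=0
total: w_G1=-9/4 w_G3=1 w_R=0
asked value: 1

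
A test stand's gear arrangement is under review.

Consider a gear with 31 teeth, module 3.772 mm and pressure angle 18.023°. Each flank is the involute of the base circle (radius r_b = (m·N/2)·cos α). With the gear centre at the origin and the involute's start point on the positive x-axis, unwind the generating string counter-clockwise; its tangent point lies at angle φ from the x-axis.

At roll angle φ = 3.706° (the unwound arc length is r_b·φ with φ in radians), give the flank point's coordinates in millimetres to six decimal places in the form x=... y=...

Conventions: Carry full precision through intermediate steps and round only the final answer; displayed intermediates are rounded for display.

x=55.713394 y=0.005013

class = single-mesh tooth geometry [base-circle involute, m = 3.772, 31T]
pitch radius r_p = m·N/2 = 3.772·31/2 = 58.466000
base radius r_b = r_p·cos α = 58.466000·cos 18.023° = 55.597213
roll angle φ = 3.706° = 0.06468190 rad
x = r_b·(cos φ + φ·sin φ) = 55.713394
y = r_b·(sin φ − φ·cos φ) = 0.005013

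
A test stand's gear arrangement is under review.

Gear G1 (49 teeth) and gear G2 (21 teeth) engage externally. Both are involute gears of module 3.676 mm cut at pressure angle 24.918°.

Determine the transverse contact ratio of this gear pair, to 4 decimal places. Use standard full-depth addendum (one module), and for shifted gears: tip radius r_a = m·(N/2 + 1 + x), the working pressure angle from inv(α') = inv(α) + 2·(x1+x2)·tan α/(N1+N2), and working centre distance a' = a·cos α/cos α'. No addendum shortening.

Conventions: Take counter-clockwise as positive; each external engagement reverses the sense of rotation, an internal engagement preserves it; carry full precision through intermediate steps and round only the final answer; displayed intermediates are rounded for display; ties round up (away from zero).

recognized (one external pair, fixed centres): single-mesh tooth geometry, m = 3.676, N1 = 49, N2 = 21
base radii: r_b1 = 81.678281, r_b2 = 35.004978
tip radii: r_a1 = 93.738000, r_a2 = 42.274000
no profile shift: α' = α, a' = a
action lengths: √(r_a1²−r_b1²) = 45.994250, √(r_a2²−r_b2²) = 23.701110
base pitch p_b = π·m·cos α = 10.473465
CR = (45.994250 + 23.701110 − 128.660000·sin 24.91800°)/10.473465 = 1.478807
contact ratio ≈ 1.4788

1.4788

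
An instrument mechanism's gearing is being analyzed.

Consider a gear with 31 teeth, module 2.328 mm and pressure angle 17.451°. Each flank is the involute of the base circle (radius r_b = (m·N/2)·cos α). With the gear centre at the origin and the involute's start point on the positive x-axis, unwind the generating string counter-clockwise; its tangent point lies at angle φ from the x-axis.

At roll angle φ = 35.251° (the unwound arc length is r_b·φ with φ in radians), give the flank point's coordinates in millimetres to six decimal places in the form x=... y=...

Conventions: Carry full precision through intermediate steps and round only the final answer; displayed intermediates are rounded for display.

x=40.334564 y=2.572451

topology: single-mesh involute geometry — m = 2.328, N = 31
pitch radius r_p = m·N/2 = 2.328·31/2 = 36.084000
base radius r_b = r_p·cos α = 36.084000·cos 17.451° = 34.423189
roll angle φ = 35.251° = 0.61524601 rad
x = r_b·(cos φ + φ·sin φ) = 40.334564
y = r_b·(sin φ − φ·cos φ) = 2.572451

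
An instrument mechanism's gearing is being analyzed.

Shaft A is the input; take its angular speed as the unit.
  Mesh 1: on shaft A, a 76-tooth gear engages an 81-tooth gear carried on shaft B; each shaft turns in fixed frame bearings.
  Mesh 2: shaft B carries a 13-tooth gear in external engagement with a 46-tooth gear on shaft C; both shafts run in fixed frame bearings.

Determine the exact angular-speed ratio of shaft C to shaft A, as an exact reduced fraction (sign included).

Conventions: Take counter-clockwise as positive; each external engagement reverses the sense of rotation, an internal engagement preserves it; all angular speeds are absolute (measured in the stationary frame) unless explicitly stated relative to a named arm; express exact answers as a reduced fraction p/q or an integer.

494/1863

class = fixed-axis compound train [2 meshes; 2 ratios multiply, 2 sense flips]
mesh 1 [76T→81T]: running ratio 76/81, sense −
mesh 2 [13T→46T]: running ratio 494/1863, sense +
ω_out/ω_in = 494/1863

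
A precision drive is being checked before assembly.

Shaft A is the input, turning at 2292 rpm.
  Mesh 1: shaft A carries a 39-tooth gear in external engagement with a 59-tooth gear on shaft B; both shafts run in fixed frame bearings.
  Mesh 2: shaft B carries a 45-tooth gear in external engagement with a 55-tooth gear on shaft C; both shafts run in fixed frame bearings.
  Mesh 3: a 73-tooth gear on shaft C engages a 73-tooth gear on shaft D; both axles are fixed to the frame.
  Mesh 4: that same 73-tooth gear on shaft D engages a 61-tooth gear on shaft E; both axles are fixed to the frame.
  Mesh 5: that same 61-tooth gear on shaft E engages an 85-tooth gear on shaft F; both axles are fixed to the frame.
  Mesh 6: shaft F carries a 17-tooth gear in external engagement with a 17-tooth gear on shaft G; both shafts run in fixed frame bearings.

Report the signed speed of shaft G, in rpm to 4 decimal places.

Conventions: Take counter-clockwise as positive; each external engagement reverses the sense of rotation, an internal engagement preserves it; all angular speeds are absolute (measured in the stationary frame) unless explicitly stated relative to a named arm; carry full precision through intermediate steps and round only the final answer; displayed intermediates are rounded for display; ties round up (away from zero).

6-mesh fixed-axis compound train (all bearings frame-fixed)
mesh 1 [39T→59T]: ω = 2292.0000×39/59 = 1515.0508 rpm, sense flips to −
mesh 2 [45T→55T]: ω = 1515.0508×45/55 = 1239.5871 rpm, sense flips to +
mesh 3 [73T→73T]: ω = 1239.5871×73/73 = 1239.5871 rpm, sense flips to −
mesh 4 [73T→61T]: ω = 1239.5871×73/61 = 1483.4402 rpm, sense flips to +
mesh 5 [61T→85T]: ω = 1483.4402×61/85 = 1064.5865 rpm, sense flips to −
mesh 6 [17T→17T]: ω = 1064.5865×17/17 = 1064.5865 rpm, sense flips to +
signed output speed = +1064.5865 rpm

+1064.5865 rpm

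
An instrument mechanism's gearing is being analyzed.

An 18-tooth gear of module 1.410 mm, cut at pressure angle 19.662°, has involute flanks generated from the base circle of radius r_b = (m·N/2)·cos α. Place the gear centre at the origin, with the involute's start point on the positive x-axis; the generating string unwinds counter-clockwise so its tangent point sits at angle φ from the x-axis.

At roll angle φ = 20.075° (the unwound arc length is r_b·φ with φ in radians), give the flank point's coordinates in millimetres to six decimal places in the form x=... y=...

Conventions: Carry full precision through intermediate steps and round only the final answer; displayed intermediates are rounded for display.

recognized (one wheel, involute flank): single-mesh tooth geometry, m = 1.410, N = 18
pitch radius r_p = m·N/2 = 1.410·18/2 = 12.690000
base radius r_b = r_p·cos α = 12.690000·cos 19.662° = 11.950096
roll angle φ = 20.075° = 0.35037485 rad
x = r_b·(cos φ + φ·sin φ) = 12.661249
y = r_b·(sin φ − φ·cos φ) = 0.169242

x=12.661249 y=0.169242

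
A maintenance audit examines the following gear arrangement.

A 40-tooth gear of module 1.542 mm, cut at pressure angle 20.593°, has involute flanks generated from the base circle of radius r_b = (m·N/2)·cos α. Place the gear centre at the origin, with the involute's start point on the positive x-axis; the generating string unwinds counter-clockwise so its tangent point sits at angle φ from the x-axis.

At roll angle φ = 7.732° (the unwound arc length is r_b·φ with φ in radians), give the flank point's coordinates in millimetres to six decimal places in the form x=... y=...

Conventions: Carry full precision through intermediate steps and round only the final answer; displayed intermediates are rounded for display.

x=29.131079 y=0.023607

recognized (one wheel, involute flank): single-mesh tooth geometry, m = 1.542, N = 40
pitch radius r_p = m·N/2 = 1.542·40/2 = 30.840000
base radius r_b = r_p·cos α = 30.840000·cos 20.593° = 28.869402
roll angle φ = 7.732° = 0.13494886 rad
x = r_b·(cos φ + φ·sin φ) = 29.131079
y = r_b·(sin φ − φ·cos φ) = 0.023607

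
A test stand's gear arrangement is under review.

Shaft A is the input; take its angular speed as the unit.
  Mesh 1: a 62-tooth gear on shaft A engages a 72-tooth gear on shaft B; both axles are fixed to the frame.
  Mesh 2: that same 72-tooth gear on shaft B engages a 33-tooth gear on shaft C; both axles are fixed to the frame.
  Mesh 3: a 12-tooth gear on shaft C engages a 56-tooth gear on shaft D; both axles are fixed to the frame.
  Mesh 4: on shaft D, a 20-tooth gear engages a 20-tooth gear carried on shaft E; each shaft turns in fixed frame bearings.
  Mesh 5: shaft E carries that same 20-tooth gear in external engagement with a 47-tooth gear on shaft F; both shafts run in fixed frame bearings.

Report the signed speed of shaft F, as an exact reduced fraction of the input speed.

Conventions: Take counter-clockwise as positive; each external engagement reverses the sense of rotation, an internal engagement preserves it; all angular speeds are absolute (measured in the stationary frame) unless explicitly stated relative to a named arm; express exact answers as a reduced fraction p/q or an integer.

5-mesh fixed-axis compound train (all bearings frame-fixed)
mesh 1 [62T→72T]: |ω|/ω_in = 1×62/72 = 31/36, sense flips to −
mesh 2 [72T→33T]: |ω|/ω_in = (31/36)×72/33 = 62/33, sense flips to +
mesh 3 [12T→56T]: |ω|/ω_in = (62/33)×12/56 = 31/77, sense flips to −
mesh 4 [20T→20T]: |ω|/ω_in = (31/77)×20/20 = 31/77, sense flips to +
mesh 5 [20T→47T]: |ω|/ω_in = (31/77)×20/47 = 620/3619, sense flips to −
signed output speed (× input speed) = -620/3619

-620/3619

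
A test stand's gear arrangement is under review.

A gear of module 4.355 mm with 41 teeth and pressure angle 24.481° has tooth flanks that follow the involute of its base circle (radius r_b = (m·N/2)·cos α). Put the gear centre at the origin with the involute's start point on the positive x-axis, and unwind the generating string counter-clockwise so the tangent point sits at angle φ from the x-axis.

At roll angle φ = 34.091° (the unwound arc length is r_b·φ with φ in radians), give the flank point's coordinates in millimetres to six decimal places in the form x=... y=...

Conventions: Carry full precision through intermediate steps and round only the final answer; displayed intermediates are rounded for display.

x=94.385725 y=5.505628

single-mesh involute tooth geometry (41T wheel at module 4.355)
pitch radius r_p = m·N/2 = 4.355·41/2 = 89.277500
base radius r_b = r_p·cos α = 89.277500·cos 24.481° = 81.251340
roll angle φ = 34.091° = 0.59500020 rad
x = r_b·(cos φ + φ·sin φ) = 94.385725
y = r_b·(sin φ − φ·cos φ) = 5.505628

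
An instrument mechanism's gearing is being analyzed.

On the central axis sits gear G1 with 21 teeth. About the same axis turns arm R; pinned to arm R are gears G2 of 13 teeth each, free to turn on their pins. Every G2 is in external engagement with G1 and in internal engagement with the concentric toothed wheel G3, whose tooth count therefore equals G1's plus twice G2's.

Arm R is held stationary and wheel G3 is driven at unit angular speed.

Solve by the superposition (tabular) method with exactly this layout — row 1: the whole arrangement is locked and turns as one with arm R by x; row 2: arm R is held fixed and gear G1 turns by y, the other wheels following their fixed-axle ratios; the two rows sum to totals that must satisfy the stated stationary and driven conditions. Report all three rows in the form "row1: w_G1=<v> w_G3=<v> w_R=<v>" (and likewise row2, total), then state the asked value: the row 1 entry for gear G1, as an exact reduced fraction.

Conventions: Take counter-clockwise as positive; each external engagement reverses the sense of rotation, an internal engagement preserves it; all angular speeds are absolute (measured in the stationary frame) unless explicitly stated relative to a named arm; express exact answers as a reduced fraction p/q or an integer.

row1: w_G1=0 w_G3=0 w_R=0
row2: w_G1=-47/21 w_G3=1 w_R=0
total: w_G1=-47/21 w_G3=1 w_R=0
asked value: 0

topology: planetary set — G1 21T / G2 13T / G3 47T, arm = carrier (Willis)
row 1 (train locked, turned with arm): all members turn x
superposition row 2 [arm held]: sun y, ring −(21/47)·y, arm 0
boundary: total ω_arm = x = 0 and total ω_ring = x − (21/47)·y = 1  ⇒  y = -47/21, x = 0
row 2 ring = −(21/47)·(-47/21) = 1
totals (row 1 + row 2): sun 0 + (-47/21) = -47/21, ring 0 + 1 = 1, arm 0 + 0 = 0
asked cell (row1, sun) = 0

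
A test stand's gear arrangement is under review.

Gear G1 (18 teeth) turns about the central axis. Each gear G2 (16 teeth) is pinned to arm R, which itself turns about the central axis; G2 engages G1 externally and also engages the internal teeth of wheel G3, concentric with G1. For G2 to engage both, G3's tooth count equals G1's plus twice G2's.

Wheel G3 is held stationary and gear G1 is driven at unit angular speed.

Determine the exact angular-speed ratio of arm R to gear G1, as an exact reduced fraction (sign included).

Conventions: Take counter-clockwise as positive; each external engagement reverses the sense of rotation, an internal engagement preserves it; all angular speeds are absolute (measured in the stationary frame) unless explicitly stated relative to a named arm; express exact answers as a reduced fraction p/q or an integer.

9/34

planetary set (18T centre, 16T on arm, 50T internal) — Willis relation
ring teeth: 18 + 2·16 = 50
18(ω_sun−ω_arm) = −50(ω_ring−ω_arm),  ω_ring = 0, ω_sun = 1
18(1−ω_arm) = −50(0−ω_arm)  ⇒  68·ω_arm = 18  ⇒  ω_arm = 9/34
ω_out/ω_in = 9/34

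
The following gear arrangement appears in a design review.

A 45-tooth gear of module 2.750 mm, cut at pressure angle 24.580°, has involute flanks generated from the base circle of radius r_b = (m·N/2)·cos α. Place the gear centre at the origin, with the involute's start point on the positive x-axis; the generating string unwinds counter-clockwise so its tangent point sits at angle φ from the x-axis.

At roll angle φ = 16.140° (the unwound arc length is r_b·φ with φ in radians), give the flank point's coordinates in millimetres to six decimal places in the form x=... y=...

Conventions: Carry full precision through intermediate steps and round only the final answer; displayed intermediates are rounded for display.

x=58.456386 y=0.415942

single-mesh involute tooth geometry (45T wheel at module 2.750)
pitch radius r_p = m·N/2 = 2.750·45/2 = 61.875000
base radius r_b = r_p·cos α = 61.875000·cos 24.580° = 56.267972
roll angle φ = 16.140° = 0.28169614 rad
x = r_b·(cos φ + φ·sin φ) = 58.456386
y = r_b·(sin φ − φ·cos φ) = 0.415942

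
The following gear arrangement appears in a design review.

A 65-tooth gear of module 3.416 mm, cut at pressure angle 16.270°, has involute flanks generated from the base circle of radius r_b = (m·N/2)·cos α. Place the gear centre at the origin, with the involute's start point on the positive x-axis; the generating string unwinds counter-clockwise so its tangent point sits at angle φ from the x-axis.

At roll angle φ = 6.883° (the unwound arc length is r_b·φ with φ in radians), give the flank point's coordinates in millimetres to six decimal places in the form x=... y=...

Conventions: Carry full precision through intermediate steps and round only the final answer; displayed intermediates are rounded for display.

topology: single-mesh involute geometry — m = 3.416, N = 65
pitch radius r_p = m·N/2 = 3.416·65/2 = 111.020000
base radius r_b = r_p·cos α = 111.020000·cos 16.270° = 106.573884
roll angle φ = 6.883° = 0.12013101 rad
x = r_b·(cos φ + φ·sin φ) = 107.340120
y = r_b·(sin φ − φ·cos φ) = 0.061499

x=107.340120 y=0.061499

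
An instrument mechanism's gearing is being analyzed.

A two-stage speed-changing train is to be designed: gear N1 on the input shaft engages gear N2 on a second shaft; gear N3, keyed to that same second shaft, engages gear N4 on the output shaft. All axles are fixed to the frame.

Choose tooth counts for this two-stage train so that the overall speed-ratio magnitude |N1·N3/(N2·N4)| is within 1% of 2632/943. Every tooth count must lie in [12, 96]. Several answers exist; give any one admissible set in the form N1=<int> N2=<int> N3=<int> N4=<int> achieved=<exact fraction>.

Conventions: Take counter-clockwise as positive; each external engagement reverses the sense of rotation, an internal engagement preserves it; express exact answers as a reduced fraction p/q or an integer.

design class (target 2632/943): fixed-axis compound train
target = 2632/943 in lowest terms: an exact hit needs N1·N3 = k·2632 and N2·N4 = k·943 for one integer k, every count in [12, 96]; additionally prefer no 1:1 stage (N1 ≠ N2, N3 ≠ N4)
k = 1: N1·N3 = 2632 = 28·94, N2·N4 = 943 = 23·41
achieved = 28·94/(23·41) = 2632/943; |achieved − target| = 0 ≤ 658/23575 ✓

N1=28 N2=23 N3=94 N4=41 achieved=2632/943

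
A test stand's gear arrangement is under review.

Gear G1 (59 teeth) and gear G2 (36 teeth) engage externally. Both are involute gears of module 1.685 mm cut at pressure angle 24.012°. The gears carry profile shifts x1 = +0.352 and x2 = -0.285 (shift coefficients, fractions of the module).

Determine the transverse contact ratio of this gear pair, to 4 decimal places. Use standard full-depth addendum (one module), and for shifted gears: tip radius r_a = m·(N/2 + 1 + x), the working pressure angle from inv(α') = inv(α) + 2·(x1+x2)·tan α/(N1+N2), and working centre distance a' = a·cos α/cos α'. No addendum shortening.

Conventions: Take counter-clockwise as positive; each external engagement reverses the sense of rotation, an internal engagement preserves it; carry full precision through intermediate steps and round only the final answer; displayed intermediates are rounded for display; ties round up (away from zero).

single-mesh involute tooth geometry (59T engaging 36T at module 1.685)
base radii: r_b1 = 45.405825, r_b2 = 27.705249
tip radii: r_a1 = 51.985620, r_a2 = 31.534775
inv(α') = inv(24.012°) + 2·(+0.352-0.285)·tan α/(59+36) = 0.02701957  ⇒  α' = 24.19189°
a' = a·cos α / cos α' = 80.0375·cos 24.012°/cos 24.19189° = 80.149998
action lengths: √(r_a1²−r_b1²) = 25.314338, √(r_a2²−r_b2²) = 15.061912
base pitch p_b = π·m·cos α = 4.835478
CR = (25.314338 + 15.061912 − 80.149998·sin 24.19189°)/4.835478 = 1.557502
contact ratio ≈ 1.5575

1.5575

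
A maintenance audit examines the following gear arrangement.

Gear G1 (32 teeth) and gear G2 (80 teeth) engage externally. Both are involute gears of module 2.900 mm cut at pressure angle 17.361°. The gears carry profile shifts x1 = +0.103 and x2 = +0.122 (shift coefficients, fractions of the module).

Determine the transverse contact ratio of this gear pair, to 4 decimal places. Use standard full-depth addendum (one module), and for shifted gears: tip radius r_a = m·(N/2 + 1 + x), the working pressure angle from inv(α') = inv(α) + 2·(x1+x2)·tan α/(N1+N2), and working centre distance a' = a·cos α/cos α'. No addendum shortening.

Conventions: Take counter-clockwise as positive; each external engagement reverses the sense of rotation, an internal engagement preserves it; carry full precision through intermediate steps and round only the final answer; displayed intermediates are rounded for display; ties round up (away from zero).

class = single-mesh tooth geometry [involute pair 32T × 80T, m = 2.900]
base radii: r_b1 = 44.286186, r_b2 = 110.715464
tip radii: r_a1 = 49.598700, r_a2 = 119.253800
inv(α') = inv(17.361°) + 2·(+0.103+0.122)·tan α/(32+80) = 0.01088314  ⇒  α' = 18.06634°
a' = a·cos α / cos α' = 162.4000·cos 17.361°/cos 18.06634° = 163.039822
action lengths: √(r_a1²−r_b1²) = 22.333043, √(r_a2²−r_b2²) = 44.312016
base pitch p_b = π·m·cos α = 8.695572
CR = (22.333043 + 44.312016 − 163.039822·sin 18.06634°)/8.695572 = 1.849619
contact ratio ≈ 1.8496

1.8496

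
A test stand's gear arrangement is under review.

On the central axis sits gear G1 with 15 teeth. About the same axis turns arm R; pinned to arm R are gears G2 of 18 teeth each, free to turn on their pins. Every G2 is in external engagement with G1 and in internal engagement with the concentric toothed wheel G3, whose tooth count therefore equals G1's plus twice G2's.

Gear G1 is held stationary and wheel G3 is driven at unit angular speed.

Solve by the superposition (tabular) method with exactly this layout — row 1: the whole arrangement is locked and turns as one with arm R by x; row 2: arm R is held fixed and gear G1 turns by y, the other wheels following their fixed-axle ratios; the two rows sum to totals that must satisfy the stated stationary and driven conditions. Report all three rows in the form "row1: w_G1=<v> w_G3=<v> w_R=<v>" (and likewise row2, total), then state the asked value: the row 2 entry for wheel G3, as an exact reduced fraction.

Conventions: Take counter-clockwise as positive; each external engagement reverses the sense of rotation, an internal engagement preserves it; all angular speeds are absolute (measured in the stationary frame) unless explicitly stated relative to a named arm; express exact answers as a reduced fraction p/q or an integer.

row1: w_G1=17/22 w_G3=17/22 w_R=17/22
row2: w_G1=-17/22 w_G3=5/22 w_R=0
total: w_G1=0 w_G3=1 w_R=17/22
asked value: 5/22

class = planetary set [G3 = 15+2·18 = 51; Willis about the carrier]
row 1: whole set turns with the arm by x
row 2 — arm fixed, fixed-axis ratios: sun y, ring −(15/51)·y, arm 0
boundary: total ω_sun = x + y = 0 and total ω_ring = x − (15/51)·y = 1  ⇒  y = -17/22, x = 17/22
row 2 ring = −(15/51)·(-17/22) = 5/22
totals (row 1 + row 2): sun 17/22 + (-17/22) = 0, ring 17/22 + 5/22 = 1, arm 17/22 + 0 = 17/22
asked cell (row2, ring) = 5/22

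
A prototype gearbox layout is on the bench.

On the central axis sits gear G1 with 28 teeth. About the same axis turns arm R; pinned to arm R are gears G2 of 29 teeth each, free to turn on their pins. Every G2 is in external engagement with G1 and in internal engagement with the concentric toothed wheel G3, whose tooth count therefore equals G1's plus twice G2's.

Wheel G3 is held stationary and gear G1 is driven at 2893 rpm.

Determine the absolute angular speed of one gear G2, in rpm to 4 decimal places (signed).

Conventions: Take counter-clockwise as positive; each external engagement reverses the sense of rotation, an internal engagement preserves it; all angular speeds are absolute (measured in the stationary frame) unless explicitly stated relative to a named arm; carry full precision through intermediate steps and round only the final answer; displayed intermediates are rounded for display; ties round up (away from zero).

class = planetary set [G3 = 28+2·29 = 86; Willis about the carrier]
normalise by the input: solve with ω_sun = 1, then scale by 2893 rpm
ring teeth: 28 + 2·29 = 86
28(ω_sun−ω_arm) = −86(ω_ring−ω_arm),  ω_ring = 0, ω_sun = 1
28(1−ω_arm) = −86(0−ω_arm)  ⇒  114·ω_arm = 28  ⇒  ω_arm = 14/57
sun–planet mesh: 28·(1−14/57) = −29·(ω_p−ω_arm)  ⇒  ω_p−ω_arm = -1204/1653
ω_p = 14/57 − 1204/1653 = -14/29
scale: ω_p = -14/29 × 2893 rpm = -1396.6207 rpm

-1396.6207 rpm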